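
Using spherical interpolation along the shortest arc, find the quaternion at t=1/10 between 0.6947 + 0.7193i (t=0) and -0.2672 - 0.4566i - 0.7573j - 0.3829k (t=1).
0.6802 + 0.7259i + 0.0909j + 0.0459k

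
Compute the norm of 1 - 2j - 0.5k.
2.291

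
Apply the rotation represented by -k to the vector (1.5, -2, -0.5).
(-1.5, 2, -0.5)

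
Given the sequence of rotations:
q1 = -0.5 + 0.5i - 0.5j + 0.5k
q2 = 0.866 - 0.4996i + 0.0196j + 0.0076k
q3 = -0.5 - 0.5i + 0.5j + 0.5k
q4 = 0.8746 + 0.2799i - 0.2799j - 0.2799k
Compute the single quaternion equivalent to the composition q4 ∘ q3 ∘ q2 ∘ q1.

q2 · q1 = -0.1772 + 0.6964i - 0.1892j + 0.6692k
q3 · q2 · q1 = 0.1968 + 0.1696i + 0.6888j - 0.6768k
q4 · q3 · q2 · q1 = 0.128 + 0.5856i + 0.6893j - 0.4067k
0.128 + 0.5856i + 0.6893j - 0.4067k


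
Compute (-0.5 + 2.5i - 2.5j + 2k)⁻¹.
-0.0299 - 0.1493i + 0.1493j - 0.1194k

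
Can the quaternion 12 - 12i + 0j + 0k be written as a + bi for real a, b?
Yes. The quaternion 12 - 12i has j- and k-coefficients y = z = 0, so it lies in the complex subalgebra spanned by 1 and i.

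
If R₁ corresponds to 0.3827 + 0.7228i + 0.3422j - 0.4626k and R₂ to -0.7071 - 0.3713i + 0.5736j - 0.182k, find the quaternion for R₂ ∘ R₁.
-0.2827 - 0.8563i - 0.3258j - 0.2842k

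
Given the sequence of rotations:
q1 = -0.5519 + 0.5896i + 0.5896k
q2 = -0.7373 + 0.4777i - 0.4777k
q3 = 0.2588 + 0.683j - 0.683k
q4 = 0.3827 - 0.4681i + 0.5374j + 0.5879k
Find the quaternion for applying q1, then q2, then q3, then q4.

q2 · q1 = 0.4069 - 0.6984i - 0.5633j - 0.1711k
q3 · q2 · q1 = 0.3732 - 0.6823i + 0.6091j + 0.1548k
q4 · q3 · q2 · q1 = -0.5949 - 0.7107i + 0.105j + 0.3602k
-0.5949 - 0.7107i + 0.105j + 0.3602k


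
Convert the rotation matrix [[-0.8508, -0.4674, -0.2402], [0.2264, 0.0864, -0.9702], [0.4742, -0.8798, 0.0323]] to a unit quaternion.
-0.2588 - 0.0873i + 0.6901j - 0.6702k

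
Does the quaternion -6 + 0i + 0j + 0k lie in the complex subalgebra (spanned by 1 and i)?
Yes. The quaternion -6 has j- and k-coefficients y = z = 0, so it lies in the complex subalgebra spanned by 1 and i.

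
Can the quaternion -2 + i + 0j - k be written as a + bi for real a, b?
No. The quaternion -2 + i - k has j-coefficient y = 0 and k-coefficient z = -1, not both zero, so it does not lie in the complex subalgebra spanned by 1 and i.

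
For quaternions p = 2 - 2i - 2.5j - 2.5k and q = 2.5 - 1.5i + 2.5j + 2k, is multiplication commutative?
No: pq = 13.25 - 6.75i + 6.5j - 11k ≠ 13.25 - 9.25i - 9j + 6.5k = qp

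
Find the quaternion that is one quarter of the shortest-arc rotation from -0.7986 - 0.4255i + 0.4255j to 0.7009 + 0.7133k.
-0.849 - 0.3434i + 0.3434j - 0.2081k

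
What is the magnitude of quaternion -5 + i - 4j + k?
√43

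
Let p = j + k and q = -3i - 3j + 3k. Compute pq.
6i - 3j + 3k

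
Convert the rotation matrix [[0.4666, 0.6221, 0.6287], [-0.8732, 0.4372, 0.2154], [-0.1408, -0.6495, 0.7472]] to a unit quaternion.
0.8141 - 0.2656i + 0.2363j - 0.4592k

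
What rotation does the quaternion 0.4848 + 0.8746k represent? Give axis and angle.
axis = (0, 0, 1), θ = 122°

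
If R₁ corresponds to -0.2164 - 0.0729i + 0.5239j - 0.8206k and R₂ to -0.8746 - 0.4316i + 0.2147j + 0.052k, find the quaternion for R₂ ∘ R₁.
0.088 - 0.0463i - 0.8626j + 0.496k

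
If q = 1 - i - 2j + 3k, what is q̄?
1 + i + 2j - 3k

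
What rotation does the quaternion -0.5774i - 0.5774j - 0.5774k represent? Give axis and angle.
axis = (-√3/3, -√3/3, -√3/3), θ = π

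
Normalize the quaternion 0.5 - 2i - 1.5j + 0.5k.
0.1925 - 0.7698i - 0.5774j + 0.1925k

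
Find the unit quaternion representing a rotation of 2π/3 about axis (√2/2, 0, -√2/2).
0.5 + 0.6124i - 0.6124k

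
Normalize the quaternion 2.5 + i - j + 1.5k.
0.7715 + 0.3086i - 0.3086j + 0.4629k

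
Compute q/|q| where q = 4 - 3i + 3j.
0.686 - 0.5145i + 0.5145j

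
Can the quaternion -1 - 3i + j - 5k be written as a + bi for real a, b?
No. The quaternion -1 - 3i + j - 5k has j-coefficient y = 1 and k-coefficient z = -5, not both zero, so it does not lie in the complex subalgebra spanned by 1 and i.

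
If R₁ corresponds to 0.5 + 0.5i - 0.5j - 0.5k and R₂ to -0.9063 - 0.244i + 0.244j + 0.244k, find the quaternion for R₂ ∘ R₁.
-0.0872 - 0.5752i + 0.5752j + 0.5752k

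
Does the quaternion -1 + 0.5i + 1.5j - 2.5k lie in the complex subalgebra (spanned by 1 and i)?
No. The quaternion -1 + 0.5i + 1.5j - 2.5k has j-coefficient y = 1.5 and k-coefficient z = -2.5, not both zero, so it does not lie in the complex subalgebra spanned by 1 and i.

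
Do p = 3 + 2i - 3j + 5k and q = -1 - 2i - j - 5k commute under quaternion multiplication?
No: pq = 23 + 12i - 28k ≠ 23 - 28i - 12k = qp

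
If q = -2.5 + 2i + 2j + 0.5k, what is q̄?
-2.5 - 2i - 2j - 0.5k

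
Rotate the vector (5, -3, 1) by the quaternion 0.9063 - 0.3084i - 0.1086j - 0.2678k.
(2.476, -3.474, 4.099)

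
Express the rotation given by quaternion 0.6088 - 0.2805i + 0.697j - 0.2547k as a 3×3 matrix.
[[-0.1014, -0.0809, 0.9916], [-0.7011, 0.7129, -0.0135], [-0.7058, -0.6966, -0.129]]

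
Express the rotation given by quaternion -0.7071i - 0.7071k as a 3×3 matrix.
[[0, 0, 1], [0, -1, 0], [1, 0, 0]]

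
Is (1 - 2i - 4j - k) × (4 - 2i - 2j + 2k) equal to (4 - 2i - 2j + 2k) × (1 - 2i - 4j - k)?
No: pq = -6 - 20i - 12j - 6k ≠ -6 - 24j + 2k = qp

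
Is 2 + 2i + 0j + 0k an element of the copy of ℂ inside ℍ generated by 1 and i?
Yes. The quaternion 2 + 2i has j- and k-coefficients y = z = 0, so it lies in the complex subalgebra spanned by 1 and i.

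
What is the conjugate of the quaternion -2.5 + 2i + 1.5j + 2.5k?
-2.5 - 2i - 1.5j - 2.5k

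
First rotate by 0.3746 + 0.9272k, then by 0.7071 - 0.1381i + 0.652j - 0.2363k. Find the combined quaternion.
0.484 + 0.5528i + 0.3723j + 0.5671k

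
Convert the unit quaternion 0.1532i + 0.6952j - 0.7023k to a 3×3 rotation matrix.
[[-0.9531, 0.213, -0.2152], [0.213, -0.0334, -0.9765], [-0.2152, -0.9765, -0.0135]]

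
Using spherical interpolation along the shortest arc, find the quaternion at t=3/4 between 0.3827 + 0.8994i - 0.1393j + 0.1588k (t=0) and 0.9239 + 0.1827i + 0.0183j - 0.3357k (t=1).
0.8764 + 0.4234i - 0.0272j - 0.228k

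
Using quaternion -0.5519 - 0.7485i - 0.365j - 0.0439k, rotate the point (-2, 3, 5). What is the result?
(2.377, -5.534, 1.314)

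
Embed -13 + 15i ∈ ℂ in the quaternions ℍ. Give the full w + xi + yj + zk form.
-13 + 15i + 0j + 0k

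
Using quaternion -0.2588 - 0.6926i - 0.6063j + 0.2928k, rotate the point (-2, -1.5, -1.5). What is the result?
(-1.536, -0.11, 2.476)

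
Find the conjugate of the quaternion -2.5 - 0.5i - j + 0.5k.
-2.5 + 0.5i + j - 0.5k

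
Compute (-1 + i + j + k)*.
-1 - i - j - k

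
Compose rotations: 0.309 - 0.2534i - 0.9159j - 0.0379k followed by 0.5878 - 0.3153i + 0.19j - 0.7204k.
0.2485 - 0.9134i - 0.3091j + 0.092k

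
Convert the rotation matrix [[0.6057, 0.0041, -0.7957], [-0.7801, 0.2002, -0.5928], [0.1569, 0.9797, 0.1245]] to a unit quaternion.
0.6947 + 0.5659i - 0.3428j - 0.2822k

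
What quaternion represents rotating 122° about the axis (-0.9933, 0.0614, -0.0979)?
0.4848 - 0.8688i + 0.0537j - 0.0856k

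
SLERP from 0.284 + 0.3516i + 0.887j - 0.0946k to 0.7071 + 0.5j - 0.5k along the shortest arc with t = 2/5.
0.4936 + 0.2266i + 0.7913j - 0.2806k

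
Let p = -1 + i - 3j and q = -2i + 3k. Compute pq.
2 - 7i - 3j - 9k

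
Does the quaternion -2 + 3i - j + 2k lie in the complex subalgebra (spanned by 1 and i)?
No. The quaternion -2 + 3i - j + 2k has j-coefficient y = -1 and k-coefficient z = 2, not both zero, so it does not lie in the complex subalgebra spanned by 1 and i.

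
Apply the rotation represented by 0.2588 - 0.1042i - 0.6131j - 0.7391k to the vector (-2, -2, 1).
(0.505, 1.698, -2.421)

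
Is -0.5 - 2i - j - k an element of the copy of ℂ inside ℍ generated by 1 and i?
No. The quaternion -0.5 - 2i - j - k has j-coefficient y = -1 and k-coefficient z = -1, not both zero, so it does not lie in the complex subalgebra spanned by 1 and i.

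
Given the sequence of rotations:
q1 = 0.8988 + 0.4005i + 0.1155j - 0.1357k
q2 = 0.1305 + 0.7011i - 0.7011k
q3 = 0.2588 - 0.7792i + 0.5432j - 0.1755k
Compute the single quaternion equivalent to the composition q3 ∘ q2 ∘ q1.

q2 · q1 = -0.2586 + 0.7634i - 0.1706j - 0.5669k
q3 · q2 · q1 = 0.5211 + 0.0612i - 0.7603j - 0.3831k
0.5211 + 0.0612i - 0.7603j - 0.3831k


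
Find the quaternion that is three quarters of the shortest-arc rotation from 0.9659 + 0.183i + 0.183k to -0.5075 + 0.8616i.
0.7398 - 0.6702i + 0.0588k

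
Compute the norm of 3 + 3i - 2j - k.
√23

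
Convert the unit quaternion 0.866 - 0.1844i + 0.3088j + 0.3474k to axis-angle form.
axis = (-0.3688, 0.6175, 0.6947), θ = π/3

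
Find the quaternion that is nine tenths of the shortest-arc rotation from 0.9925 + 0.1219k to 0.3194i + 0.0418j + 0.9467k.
0.1449 + 0.3106i + 0.0407j + 0.9385k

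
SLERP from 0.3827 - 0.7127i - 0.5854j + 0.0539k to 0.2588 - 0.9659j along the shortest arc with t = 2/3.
0.3269 - 0.2648i - 0.907j + 0.02k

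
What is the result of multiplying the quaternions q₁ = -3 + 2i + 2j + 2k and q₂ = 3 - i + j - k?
-7 + 5i + 3j + 13k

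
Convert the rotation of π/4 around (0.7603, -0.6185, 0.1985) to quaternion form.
0.9239 + 0.291i - 0.2367j + 0.076k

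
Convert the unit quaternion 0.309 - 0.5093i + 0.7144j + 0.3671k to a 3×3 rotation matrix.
[[-0.2903, -0.9546, 0.0676], [-0.5008, 0.2117, 0.8393], [-0.8154, 0.2098, -0.5395]]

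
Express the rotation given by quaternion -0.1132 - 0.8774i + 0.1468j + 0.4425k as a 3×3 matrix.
[[0.5653, -0.1574, -0.8097], [-0.3578, -0.9313, -0.0687], [-0.7433, 0.3286, -0.5828]]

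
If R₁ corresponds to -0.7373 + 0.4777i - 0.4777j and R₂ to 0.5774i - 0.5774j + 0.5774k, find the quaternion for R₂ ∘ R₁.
-0.5516 - 0.1499i + 0.7015j - 0.4257k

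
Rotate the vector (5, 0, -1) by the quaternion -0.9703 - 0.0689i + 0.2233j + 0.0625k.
(4.904, -0.654, 1.233)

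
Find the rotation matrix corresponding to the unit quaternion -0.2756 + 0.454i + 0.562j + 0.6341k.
[[-0.4359, 0.8598, 0.266], [0.1608, -0.2164, 0.963], [0.8855, 0.4625, -0.0439]]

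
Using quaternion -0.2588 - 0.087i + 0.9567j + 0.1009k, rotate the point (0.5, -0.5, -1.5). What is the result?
(0.401, -0.814, 1.388)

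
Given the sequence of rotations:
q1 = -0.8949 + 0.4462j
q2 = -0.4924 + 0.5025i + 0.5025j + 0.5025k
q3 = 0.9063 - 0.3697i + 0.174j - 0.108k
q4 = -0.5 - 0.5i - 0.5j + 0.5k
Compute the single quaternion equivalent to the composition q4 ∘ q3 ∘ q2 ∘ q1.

q2 · q1 = 0.2164 - 0.6739i - 0.6694j - 0.2255k
q3 · q2 · q1 = 0.0391 - 0.8023i - 0.5796j + 0.137k
q4 · q3 · q2 · q1 = -0.779 + 0.6029i - 0.0624j - 0.1603k
-0.779 + 0.6029i - 0.0624j - 0.1603k


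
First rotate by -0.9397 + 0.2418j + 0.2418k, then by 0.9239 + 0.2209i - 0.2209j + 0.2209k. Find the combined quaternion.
-0.8682 - 0.3144i + 0.3776j + 0.0692k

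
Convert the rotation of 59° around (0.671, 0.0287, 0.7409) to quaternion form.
0.8704 + 0.3304i + 0.0141j + 0.3648k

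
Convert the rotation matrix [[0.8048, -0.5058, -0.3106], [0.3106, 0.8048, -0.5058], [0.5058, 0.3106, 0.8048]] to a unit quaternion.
0.9239 + 0.2209i - 0.2209j + 0.2209k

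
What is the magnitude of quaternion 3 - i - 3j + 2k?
√23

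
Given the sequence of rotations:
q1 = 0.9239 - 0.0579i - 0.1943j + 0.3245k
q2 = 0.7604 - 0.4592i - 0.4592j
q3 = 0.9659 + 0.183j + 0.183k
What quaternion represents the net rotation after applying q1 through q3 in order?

q2 · q1 = 0.5867 - 0.6173i - 0.423j + 0.3094k
q3 · q2 · q1 = 0.5875 - 0.4622i - 0.4142j + 0.5192k
0.5875 - 0.4622i - 0.4142j + 0.5192k


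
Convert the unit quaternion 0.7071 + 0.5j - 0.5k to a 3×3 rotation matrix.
[[0, 0.7071, 0.7071], [-0.7071, 0.5, -0.5], [-0.7071, -0.5, 0.5]]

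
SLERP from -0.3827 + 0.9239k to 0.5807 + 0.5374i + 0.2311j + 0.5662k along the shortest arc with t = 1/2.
0.1228 + 0.3332i + 0.1433j + 0.9238k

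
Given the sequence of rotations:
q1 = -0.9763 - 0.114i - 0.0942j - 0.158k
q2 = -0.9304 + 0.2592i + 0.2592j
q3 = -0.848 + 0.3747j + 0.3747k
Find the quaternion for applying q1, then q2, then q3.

q2 · q1 = 0.9623 - 0.1879i - 0.1245j + 0.1521k
q3 · q2 · q1 = -0.8264 + 0.263i + 0.3957j + 0.302k
-0.8264 + 0.263i + 0.3957j + 0.302k


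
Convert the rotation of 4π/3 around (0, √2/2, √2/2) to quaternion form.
-0.5 + 0.6124j + 0.6124k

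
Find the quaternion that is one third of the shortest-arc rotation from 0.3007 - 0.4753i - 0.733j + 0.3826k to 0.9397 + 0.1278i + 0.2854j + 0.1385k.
0.707 - 0.3401i - 0.4819j + 0.3901k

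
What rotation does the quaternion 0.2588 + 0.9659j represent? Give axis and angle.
axis = (0, 1, 0), θ = 5π/6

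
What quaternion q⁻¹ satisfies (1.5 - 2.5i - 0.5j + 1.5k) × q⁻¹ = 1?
0.1364 + 0.2273i + 0.0455j - 0.1364k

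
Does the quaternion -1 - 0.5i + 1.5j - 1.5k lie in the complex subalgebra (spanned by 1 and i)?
No. The quaternion -1 - 0.5i + 1.5j - 1.5k has j-coefficient y = 1.5 and k-coefficient z = -1.5, not both zero, so it does not lie in the complex subalgebra spanned by 1 and i.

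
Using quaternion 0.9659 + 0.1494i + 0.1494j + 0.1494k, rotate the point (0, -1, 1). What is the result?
(0.577, -1.155, 0.577)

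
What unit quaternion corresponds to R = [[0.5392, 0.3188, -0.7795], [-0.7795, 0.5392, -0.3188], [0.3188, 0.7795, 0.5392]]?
0.8089 + 0.3394i - 0.3394j - 0.3394k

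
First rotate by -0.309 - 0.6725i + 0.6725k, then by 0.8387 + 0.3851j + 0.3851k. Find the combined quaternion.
-0.5181 - 0.305i - 0.378j + 0.704k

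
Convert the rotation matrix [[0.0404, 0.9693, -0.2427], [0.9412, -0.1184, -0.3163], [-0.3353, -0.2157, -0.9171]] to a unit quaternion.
0.0349 + 0.7204i + 0.663j - 0.2006k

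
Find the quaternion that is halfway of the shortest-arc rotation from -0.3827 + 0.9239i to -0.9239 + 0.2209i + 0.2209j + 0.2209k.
-0.7403 + 0.6486i + 0.1252j + 0.1252k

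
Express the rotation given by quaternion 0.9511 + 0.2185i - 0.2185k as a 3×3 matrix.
[[0.9045, 0.4156, -0.0955], [-0.4156, 0.809, -0.4156], [-0.0955, 0.4156, 0.9045]]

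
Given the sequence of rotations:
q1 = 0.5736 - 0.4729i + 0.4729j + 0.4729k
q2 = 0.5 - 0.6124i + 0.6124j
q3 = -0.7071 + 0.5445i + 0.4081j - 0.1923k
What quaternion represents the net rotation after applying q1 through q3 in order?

q2 · q1 = -0.2924 - 0.2981i + 0.8773j + 0.2364k
q3 · q2 · q1 = 0.0565 + 0.3168i - 0.8111j + 0.4884k
0.0565 + 0.3168i - 0.8111j + 0.4884k


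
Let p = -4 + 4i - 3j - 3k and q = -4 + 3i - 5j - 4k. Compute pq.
-23 - 31i + 39j + 17k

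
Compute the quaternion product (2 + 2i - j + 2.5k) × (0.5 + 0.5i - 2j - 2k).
3 + 9i + 0.75j - 6.25k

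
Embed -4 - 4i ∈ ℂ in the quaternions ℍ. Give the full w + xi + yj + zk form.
-4 - 4i + 0j + 0k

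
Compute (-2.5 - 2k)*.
-2.5 + 2k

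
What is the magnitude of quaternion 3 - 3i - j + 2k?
√23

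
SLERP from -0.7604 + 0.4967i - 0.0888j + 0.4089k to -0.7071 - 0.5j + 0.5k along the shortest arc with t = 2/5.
-0.7801 + 0.3127i - 0.2689j + 0.4705k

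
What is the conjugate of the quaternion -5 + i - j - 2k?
-5 - i + j + 2k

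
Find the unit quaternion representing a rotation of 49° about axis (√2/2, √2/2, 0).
0.91 + 0.2932i + 0.2932j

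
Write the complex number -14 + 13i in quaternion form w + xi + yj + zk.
-14 + 13i + 0j + 0k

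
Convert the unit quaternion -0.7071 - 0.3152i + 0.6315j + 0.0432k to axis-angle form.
axis = (-0.4458, 0.8931, 0.0611), θ = 3π/2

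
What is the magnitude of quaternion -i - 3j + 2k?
√14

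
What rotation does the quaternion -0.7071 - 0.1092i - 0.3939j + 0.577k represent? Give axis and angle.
axis = (-0.1544, -0.5571, 0.816), θ = 3π/2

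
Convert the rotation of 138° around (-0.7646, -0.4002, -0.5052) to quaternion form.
0.3584 - 0.7138i - 0.3736j - 0.4716k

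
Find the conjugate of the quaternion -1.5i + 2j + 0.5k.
1.5i - 2j - 0.5k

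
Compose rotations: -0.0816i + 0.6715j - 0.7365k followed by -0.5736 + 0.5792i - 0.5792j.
0.4362 + 0.4734i + 0.0414j + 0.7641k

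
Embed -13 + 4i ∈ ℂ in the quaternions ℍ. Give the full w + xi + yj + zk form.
-13 + 4i + 0j + 0k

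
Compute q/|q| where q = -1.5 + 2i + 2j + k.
-0.4472 + 0.5963i + 0.5963j + 0.2981k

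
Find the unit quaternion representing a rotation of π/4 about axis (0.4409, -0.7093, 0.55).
0.9239 + 0.1687i - 0.2714j + 0.2105k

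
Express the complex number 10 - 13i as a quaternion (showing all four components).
10 - 13i + 0j + 0k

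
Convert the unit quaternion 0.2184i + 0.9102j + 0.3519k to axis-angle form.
axis = (0.2184, 0.9102, 0.3519), θ = π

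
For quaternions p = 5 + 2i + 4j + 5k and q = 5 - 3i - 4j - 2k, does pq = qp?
No: pq = 57 + 7i - 11j + 19k ≠ 57 - 17i + 11j + 11k = qp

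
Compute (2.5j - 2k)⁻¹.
-0.2439j + 0.1951k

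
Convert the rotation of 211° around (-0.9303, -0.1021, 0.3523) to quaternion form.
-0.2672 - 0.8965i - 0.0984j + 0.3395k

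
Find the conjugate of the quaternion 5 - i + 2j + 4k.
5 + i - 2j - 4k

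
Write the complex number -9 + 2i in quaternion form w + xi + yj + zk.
-9 + 2i + 0j + 0k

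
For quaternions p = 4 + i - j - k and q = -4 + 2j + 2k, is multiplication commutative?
No: pq = -12 - 4i + 10j + 14k ≠ -12 - 4i + 14j + 10k = qp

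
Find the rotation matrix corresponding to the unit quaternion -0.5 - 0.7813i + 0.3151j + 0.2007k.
[[0.7209, -0.2917, -0.6287], [-0.6931, -0.3014, -0.6548], [0.0015, 0.9078, -0.4194]]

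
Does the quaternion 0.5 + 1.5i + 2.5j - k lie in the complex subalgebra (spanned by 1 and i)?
No. The quaternion 0.5 + 1.5i + 2.5j - k has j-coefficient y = 2.5 and k-coefficient z = -1, not both zero, so it does not lie in the complex subalgebra spanned by 1 and i.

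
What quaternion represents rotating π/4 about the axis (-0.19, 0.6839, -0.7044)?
0.9239 - 0.0727i + 0.2617j - 0.2696k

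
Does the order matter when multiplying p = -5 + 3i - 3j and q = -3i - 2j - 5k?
Yes: pq = 3 + 30i + 25j + 10k ≠ 3 - 5j + 40k = qp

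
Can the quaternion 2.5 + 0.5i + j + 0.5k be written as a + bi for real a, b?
No. The quaternion 2.5 + 0.5i + j + 0.5k has j-coefficient y = 1 and k-coefficient z = 0.5, not both zero, so it does not lie in the complex subalgebra spanned by 1 and i.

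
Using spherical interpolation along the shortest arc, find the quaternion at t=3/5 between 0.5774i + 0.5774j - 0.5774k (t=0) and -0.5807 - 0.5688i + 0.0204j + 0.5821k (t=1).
0.378 + 0.6272i + 0.2436j - 0.6359k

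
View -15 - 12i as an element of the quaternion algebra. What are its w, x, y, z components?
-15 - 12i + 0j + 0k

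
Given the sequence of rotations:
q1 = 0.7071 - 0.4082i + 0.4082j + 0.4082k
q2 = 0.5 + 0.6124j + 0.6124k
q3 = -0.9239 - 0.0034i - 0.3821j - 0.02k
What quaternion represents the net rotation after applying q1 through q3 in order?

q2 · q1 = -0.1464 - 0.2041i + 0.3871j + 0.8871k
q3 · q2 · q1 = 0.3002 - 0.1422i - 0.2946j - 0.896k
0.3002 - 0.1422i - 0.2946j - 0.896k


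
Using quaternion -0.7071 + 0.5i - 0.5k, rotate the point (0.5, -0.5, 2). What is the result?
(-0.396, 1.768, 1.104)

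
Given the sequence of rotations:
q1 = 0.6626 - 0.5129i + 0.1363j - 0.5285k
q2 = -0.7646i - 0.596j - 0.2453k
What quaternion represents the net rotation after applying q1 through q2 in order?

q2 · q1 = -0.4406 - 0.1582i - 0.6732j - 0.5724k
-0.4406 - 0.1582i - 0.6732j - 0.5724k


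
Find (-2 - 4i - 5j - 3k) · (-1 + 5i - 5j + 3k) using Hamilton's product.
6 - 36i + 12j + 42k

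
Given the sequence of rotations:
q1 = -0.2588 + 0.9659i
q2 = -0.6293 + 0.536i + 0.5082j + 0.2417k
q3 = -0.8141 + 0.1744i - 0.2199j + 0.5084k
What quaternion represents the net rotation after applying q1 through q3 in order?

q2 · q1 = -0.3549 - 0.7466i + 0.1019j - 0.5534k
q3 · q2 · q1 = 0.7229 + 0.6158i - 0.288j + 0.1237k
0.7229 + 0.6158i - 0.288j + 0.1237k


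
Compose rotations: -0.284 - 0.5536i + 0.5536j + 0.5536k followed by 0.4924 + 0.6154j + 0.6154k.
-0.8212 - 0.2726i - 0.2429j + 0.4385k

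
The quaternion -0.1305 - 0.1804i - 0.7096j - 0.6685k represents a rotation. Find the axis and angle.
axis = (-0.182, -0.7157, -0.6743), θ = 195°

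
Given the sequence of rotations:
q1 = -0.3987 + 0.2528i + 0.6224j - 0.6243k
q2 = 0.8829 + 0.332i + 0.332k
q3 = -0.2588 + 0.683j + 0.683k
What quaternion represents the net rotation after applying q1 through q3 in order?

q2 · q1 = -0.2287 - 0.1158i + 0.8407j - 0.4769k
q3 · q2 · q1 = -0.1893 - 0.87i - 0.4529j + 0.0463k
-0.1893 - 0.87i - 0.4529j + 0.0463k


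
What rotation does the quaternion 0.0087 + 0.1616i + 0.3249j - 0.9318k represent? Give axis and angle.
axis = (0.1616, 0.3249, -0.9318), θ = 179°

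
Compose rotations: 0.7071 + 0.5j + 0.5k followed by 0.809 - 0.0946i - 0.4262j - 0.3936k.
0.9819 - 0.0832i + 0.1504j + 0.0789k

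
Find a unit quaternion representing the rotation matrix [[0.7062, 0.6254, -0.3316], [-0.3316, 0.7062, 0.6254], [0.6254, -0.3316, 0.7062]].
0.883 - 0.271i - 0.271j - 0.271k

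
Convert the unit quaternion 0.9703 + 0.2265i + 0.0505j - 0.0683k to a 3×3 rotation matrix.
[[0.9856, 0.1554, 0.0671], [-0.1097, 0.8881, -0.4464], [-0.1289, 0.4326, 0.8923]]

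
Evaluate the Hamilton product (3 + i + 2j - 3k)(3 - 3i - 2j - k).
13 - 14i + 10j - 8k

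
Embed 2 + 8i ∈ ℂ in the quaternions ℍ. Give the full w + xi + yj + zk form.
2 + 8i + 0j + 0k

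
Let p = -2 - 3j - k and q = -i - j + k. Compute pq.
-2 - 2i + 3j - 5k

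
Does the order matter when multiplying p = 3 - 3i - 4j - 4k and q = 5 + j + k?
Yes: pq = 23 - 15i - 14j - 20k ≠ 23 - 15i - 20j - 14k = qp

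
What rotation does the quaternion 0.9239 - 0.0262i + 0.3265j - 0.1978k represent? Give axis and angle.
axis = (-0.0685, 0.8533, -0.5169), θ = π/4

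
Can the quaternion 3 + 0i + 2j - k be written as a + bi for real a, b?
No. The quaternion 3 + 2j - k has j-coefficient y = 2 and k-coefficient z = -1, not both zero, so it does not lie in the complex subalgebra spanned by 1 and i.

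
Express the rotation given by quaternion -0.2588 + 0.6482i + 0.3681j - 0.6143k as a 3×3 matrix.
[[-0.0257, 0.1592, -0.9869], [0.7952, -0.5951, -0.1167], [-0.6058, -0.7878, -0.1113]]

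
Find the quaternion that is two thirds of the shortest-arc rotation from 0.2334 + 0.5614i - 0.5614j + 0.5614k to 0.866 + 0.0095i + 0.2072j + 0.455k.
0.7677 + 0.2435i - 0.076j + 0.5879k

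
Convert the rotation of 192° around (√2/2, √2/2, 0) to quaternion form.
-0.1045 + 0.7032i + 0.7032j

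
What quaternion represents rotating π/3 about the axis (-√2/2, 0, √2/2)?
0.866 - 0.3536i + 0.3536k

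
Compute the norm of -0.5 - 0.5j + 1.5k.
1.658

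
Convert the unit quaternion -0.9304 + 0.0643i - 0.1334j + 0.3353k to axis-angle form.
axis = (0.1754, -0.3639, 0.9148), θ = 317°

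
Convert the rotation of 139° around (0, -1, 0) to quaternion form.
0.3502 - 0.9367j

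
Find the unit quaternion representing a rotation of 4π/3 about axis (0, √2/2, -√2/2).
-0.5 + 0.6124j - 0.6124k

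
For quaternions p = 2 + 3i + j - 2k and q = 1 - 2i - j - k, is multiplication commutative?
No: pq = 7 - 4i + 6j - 5k ≠ 7 + 2i - 8j - 3k = qp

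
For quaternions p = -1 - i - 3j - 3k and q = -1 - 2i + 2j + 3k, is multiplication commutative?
No: pq = 14 + 10j - 8k ≠ 14 + 6i - 8j + 8k = qp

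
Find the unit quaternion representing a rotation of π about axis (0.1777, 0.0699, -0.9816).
0.1777i + 0.0699j - 0.9816k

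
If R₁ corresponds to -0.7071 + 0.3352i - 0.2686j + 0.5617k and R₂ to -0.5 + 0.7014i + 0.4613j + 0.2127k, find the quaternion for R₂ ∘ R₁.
0.1229 - 0.3473i - 0.5146j - 0.7743k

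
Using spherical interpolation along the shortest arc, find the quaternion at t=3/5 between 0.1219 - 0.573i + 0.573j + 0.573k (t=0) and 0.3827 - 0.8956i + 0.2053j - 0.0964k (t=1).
0.306 - 0.8454i + 0.3924j + 0.1944k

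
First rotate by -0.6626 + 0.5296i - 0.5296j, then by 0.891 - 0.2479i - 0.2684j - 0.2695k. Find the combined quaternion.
-0.6012 + 0.4934i - 0.4368j + 0.452k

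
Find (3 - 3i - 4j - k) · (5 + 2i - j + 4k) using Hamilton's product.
21 - 26i - 13j + 18k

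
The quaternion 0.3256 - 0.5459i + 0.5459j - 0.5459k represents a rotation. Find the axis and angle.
axis = (-√3/3, √3/3, -√3/3), θ = 142°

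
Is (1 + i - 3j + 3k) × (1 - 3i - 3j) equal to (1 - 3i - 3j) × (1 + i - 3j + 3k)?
No: pq = -5 + 7i - 15j - 9k ≠ -5 - 11i + 3j + 15k = qp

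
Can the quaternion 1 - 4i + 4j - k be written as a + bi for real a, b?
No. The quaternion 1 - 4i + 4j - k has j-coefficient y = 4 and k-coefficient z = -1, not both zero, so it does not lie in the complex subalgebra spanned by 1 and i.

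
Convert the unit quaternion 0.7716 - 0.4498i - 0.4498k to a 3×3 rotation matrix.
[[0.5954, 0.6941, 0.4046], [-0.6941, 0.1907, 0.6941], [0.4046, -0.6941, 0.5954]]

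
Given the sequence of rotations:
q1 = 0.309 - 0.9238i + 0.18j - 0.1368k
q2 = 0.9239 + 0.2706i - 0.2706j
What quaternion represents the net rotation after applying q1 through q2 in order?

q2 · q1 = 0.5842 - 0.7329i + 0.1197j - 0.3277k
0.5842 - 0.7329i + 0.1197j - 0.3277k


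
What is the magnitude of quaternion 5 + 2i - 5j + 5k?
√79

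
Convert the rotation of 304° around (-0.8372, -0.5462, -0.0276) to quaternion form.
-0.8829 - 0.393i - 0.2564j - 0.013k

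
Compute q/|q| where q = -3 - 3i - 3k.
-0.5774 - 0.5774i - 0.5774k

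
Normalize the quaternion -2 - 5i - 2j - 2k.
-0.3288 - 0.822i - 0.3288j - 0.3288k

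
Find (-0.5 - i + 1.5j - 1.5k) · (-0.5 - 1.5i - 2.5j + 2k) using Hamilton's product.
5.5 + 0.5i + 4.75j + 4.5k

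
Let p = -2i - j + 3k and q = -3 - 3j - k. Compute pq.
16i + j - 3k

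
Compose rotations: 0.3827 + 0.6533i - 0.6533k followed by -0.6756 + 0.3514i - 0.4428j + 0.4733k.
-0.1789 - 0.0176i + 0.3693j + 0.9118k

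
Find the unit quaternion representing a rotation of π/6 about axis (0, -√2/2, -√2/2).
0.9659 - 0.183j - 0.183k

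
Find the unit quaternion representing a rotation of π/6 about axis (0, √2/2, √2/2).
0.9659 + 0.183j + 0.183k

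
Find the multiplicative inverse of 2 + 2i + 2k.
0.1667 - 0.1667i - 0.1667k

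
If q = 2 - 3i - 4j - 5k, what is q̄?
2 + 3i + 4j + 5k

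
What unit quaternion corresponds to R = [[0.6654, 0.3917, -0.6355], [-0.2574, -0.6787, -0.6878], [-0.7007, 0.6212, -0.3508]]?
0.3987 + 0.8208i + 0.0409j - 0.407k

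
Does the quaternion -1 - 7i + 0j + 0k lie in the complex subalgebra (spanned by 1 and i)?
Yes. The quaternion -1 - 7i has j- and k-coefficients y = z = 0, so it lies in the complex subalgebra spanned by 1 and i.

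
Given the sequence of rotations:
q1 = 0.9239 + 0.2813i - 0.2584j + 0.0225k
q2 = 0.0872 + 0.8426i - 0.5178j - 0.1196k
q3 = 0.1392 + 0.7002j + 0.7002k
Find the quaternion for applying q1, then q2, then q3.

q2 · q1 = -0.2876 + 0.7605i - 0.5535j - 0.1806k
q3 · q2 · q1 = 0.474 + 0.367i + 0.2541j - 0.759k
0.474 + 0.367i + 0.2541j - 0.759k


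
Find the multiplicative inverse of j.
-j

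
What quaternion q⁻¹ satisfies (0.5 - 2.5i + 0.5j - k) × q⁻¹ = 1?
0.0645 + 0.3226i - 0.0645j + 0.129k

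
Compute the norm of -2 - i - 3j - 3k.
√23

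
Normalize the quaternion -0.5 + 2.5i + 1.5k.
-0.169 + 0.8452i + 0.5071k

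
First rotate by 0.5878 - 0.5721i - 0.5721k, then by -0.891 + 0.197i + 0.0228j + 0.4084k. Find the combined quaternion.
-0.1774 + 0.6125i - 0.1075j + 0.7628k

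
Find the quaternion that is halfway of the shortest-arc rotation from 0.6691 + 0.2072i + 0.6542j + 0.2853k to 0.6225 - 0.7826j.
0.0315 + 0.14i + 0.9707j + 0.1927k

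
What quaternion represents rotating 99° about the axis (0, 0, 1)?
0.6494 + 0.7604k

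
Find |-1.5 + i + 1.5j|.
2.345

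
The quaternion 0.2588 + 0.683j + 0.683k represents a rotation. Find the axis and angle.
axis = (0, √2/2, √2/2), θ = 5π/6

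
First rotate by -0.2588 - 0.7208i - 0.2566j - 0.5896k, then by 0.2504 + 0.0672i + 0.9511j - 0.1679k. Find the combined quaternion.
0.1287 - 0.8017i - 0.1498j + 0.5641k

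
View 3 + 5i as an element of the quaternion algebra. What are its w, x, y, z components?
3 + 5i + 0j + 0k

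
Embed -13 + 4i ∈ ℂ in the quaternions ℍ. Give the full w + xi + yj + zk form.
-13 + 4i + 0j + 0k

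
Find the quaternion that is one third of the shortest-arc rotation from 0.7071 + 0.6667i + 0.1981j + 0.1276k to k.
0.5848 + 0.5514i + 0.1638j + 0.572k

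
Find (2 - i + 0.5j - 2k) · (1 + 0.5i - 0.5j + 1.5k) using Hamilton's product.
5.75 - 0.25i + 1.25k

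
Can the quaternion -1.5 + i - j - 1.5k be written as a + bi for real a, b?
No. The quaternion -1.5 + i - j - 1.5k has j-coefficient y = -1 and k-coefficient z = -1.5, not both zero, so it does not lie in the complex subalgebra spanned by 1 and i.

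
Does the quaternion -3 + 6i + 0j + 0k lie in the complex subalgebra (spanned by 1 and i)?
Yes. The quaternion -3 + 6i has j- and k-coefficients y = z = 0, so it lies in the complex subalgebra spanned by 1 and i.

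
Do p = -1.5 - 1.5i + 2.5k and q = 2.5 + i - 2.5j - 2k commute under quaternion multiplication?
No: pq = 2.75 + i + 3.25j + 13k ≠ 2.75 - 11.5i + 4.25j + 5.5k = qp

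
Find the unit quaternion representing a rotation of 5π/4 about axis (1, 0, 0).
-0.3827 + 0.9239i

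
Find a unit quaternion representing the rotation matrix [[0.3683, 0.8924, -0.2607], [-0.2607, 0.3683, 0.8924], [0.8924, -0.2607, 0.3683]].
0.7254 - 0.3974i - 0.3974j - 0.3974k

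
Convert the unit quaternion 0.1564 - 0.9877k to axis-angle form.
axis = (0, 0, -1), θ = 162°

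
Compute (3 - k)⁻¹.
0.3 + 0.1k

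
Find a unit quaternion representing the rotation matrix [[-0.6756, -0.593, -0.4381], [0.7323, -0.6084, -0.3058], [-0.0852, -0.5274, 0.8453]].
0.3746 - 0.1479i - 0.2355j + 0.8845k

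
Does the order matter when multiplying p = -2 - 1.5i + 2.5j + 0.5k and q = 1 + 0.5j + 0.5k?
Yes: pq = -3.5 - 0.5i + 2.25j - 1.25k ≠ -3.5 - 2.5i + 0.75j + 0.25k = qp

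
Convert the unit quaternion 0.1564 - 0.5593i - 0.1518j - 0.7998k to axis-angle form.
axis = (-0.5663, -0.1537, -0.8098), θ = 162°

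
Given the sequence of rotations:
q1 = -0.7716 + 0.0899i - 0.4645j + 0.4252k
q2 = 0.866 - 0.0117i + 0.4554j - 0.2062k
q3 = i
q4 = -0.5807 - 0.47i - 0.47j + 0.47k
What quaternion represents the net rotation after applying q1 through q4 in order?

q2 · q1 = -0.3679 + 0.1847i - 0.7672j + 0.4918k
q3 · q2 · q1 = -0.1847 - 0.3679i - 0.4918j - 0.7672k
q4 · q3 · q2 · q1 = 0.0638 + 0.8922i - 0.1611j + 0.4169k
0.0638 + 0.8922i - 0.1611j + 0.4169k


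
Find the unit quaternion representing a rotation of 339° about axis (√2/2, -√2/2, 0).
-0.9833 + 0.1289i - 0.1289j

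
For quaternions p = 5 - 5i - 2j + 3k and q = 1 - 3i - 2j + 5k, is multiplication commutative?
No: pq = -29 - 24i + 4j + 32k ≠ -29 - 16i - 28j + 24k = qp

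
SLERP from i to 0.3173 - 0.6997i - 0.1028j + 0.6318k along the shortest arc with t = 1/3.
-0.1164 + 0.965i + 0.0377j - 0.2318k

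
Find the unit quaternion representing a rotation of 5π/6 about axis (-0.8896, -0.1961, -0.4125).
0.2588 - 0.8593i - 0.1894j - 0.3984k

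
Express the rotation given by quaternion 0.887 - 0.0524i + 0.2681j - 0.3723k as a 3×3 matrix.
[[0.579, 0.6324, 0.5146], [-0.6886, 0.7173, -0.1067], [-0.4366, -0.2926, 0.8508]]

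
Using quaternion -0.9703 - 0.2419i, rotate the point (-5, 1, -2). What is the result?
(-5, 1.822, -1.297)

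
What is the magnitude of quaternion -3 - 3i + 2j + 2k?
√26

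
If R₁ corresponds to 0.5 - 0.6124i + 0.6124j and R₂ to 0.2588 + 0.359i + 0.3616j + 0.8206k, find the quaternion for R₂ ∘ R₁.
0.1278 - 0.4815i - 0.1632j + 0.8516k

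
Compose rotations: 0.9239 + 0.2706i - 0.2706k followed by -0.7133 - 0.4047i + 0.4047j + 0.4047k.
-0.44 - 0.6764i + 0.3739j + 0.4574k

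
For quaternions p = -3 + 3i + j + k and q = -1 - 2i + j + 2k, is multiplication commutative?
No: pq = 6 + 4i - 12j - 2k ≠ 6 + 2i + 4j - 12k = qp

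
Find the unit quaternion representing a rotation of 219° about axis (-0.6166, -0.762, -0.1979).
-0.3338 - 0.5812i - 0.7183j - 0.1865k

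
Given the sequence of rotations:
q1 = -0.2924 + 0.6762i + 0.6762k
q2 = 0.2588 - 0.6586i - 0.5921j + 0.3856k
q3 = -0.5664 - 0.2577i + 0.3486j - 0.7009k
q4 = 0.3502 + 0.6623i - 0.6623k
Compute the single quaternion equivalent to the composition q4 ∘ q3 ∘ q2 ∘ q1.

q2 · q1 = 0.1089 - 0.0328i + 0.8792j + 0.4626k
q3 · q2 · q1 = -0.0524 + 0.768i - 0.3178j - 0.5535k
q4 · q3 · q2 · q1 = -0.8936 + 0.0238i - 0.2534j - 0.3696k
-0.8936 + 0.0238i - 0.2534j - 0.3696k


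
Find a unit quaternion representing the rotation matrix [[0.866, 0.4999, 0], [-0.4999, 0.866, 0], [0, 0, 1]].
0.9659 - 0.2588k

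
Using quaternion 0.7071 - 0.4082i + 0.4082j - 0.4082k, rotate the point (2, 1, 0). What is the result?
(0.911, -1.488, -1.399)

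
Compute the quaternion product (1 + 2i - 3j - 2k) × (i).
-2 + i - 2j + 3k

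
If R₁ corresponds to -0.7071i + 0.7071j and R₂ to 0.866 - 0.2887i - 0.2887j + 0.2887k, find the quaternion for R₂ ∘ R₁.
-0.8165i + 0.4082j - 0.4083k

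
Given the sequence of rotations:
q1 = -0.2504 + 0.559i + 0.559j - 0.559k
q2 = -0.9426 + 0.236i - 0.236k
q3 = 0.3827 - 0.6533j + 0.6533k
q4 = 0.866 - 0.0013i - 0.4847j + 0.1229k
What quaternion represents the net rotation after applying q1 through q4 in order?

q2 · q1 = -0.0278 - 0.4541i - 0.5269j + 0.7179k
q3 · q2 · q1 = -0.8239 - 0.2986i - 0.4801j - 0.0401k
q4 · q3 · q2 · q1 = -0.9417 - 0.1791i - 0.0532j - 0.2801k
-0.9417 - 0.1791i - 0.0532j - 0.2801k


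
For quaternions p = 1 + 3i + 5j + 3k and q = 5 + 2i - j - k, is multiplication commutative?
No: pq = 7 + 15i + 33j + k ≠ 7 + 19i + 15j + 27k = qp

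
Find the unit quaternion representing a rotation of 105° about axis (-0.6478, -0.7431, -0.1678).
0.6088 - 0.5139i - 0.5895j - 0.1331k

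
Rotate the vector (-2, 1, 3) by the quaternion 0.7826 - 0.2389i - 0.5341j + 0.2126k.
(-3.568, 0.06, -1.124)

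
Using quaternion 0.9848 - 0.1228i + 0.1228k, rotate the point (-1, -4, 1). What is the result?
(-0.033, -3.759, 1.967)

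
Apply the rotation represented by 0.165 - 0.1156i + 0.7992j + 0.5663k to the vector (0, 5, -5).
(-2.522, -3.057, 5.856)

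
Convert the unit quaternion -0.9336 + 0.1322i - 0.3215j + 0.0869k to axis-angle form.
axis = (0.3689, -0.8973, 0.2425), θ = 318°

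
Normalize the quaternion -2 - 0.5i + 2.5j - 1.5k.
-0.5601 - 0.14i + 0.7001j - 0.4201k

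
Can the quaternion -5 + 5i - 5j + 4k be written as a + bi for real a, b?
No. The quaternion -5 + 5i - 5j + 4k has j-coefficient y = -5 and k-coefficient z = 4, not both zero, so it does not lie in the complex subalgebra spanned by 1 and i.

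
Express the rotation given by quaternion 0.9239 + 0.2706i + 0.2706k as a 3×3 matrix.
[[0.8536, -0.5, 0.1464], [0.5, 0.7071, -0.5], [0.1464, 0.5, 0.8536]]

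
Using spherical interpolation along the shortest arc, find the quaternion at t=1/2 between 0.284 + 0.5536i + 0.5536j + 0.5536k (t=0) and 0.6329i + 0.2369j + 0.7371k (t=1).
0.1461 + 0.6103i + 0.4066j + 0.6639k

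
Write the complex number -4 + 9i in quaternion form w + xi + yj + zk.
-4 + 9i + 0j + 0k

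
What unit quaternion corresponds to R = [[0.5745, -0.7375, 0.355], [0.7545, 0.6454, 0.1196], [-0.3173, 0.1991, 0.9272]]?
0.887 + 0.0224i + 0.1895j + 0.4205k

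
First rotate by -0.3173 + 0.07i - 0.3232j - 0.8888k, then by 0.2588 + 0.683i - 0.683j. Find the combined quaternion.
-0.3507 + 0.4085i + 0.7401j - 0.403k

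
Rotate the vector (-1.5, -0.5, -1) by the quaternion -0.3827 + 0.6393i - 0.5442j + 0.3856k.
(-0.875, 1.474, 0.749)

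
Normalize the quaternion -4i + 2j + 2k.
-0.8165i + 0.4082j + 0.4082k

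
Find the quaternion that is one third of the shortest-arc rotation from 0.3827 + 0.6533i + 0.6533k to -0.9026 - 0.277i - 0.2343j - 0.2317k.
0.6061 + 0.5674i + 0.0866j + 0.5506k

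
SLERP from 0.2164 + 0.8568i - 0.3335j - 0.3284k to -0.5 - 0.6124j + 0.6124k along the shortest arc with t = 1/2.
0.4819 + 0.5763i + 0.1876j - 0.6328k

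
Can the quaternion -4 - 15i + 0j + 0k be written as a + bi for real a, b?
Yes. The quaternion -4 - 15i has j- and k-coefficients y = z = 0, so it lies in the complex subalgebra spanned by 1 and i.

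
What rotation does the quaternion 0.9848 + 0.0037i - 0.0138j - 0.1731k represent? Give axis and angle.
axis = (0.0213, -0.0795, -0.9966), θ = 20°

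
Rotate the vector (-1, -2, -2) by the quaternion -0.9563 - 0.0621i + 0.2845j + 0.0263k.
(0.228, -1.689, -2.469)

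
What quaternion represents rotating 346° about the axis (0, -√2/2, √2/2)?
-0.9925 - 0.0862j + 0.0862k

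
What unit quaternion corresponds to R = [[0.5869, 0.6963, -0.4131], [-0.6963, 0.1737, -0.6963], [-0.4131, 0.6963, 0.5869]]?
0.7661 + 0.4545i - 0.4545k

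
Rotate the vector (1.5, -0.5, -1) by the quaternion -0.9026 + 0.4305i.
(1.5, -1.092, -0.241)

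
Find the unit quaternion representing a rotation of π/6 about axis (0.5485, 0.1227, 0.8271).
0.9659 + 0.142i + 0.0318j + 0.2141k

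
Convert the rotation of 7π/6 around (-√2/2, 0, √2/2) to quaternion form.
-0.2588 - 0.683i + 0.683k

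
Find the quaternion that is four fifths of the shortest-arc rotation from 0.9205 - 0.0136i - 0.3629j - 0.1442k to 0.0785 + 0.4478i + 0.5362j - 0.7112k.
0.2058 - 0.4272i - 0.617j + 0.6281k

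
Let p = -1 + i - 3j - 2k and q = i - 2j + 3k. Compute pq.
-1 - 14i - 3j - 2k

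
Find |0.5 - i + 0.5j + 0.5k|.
1.323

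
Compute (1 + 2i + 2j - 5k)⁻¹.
0.0294 - 0.0588i - 0.0588j + 0.1471k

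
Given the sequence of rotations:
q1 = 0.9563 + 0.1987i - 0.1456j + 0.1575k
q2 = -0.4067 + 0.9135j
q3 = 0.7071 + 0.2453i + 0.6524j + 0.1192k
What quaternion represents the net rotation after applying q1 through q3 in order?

q2 · q1 = -0.2559 + 0.0631i + 0.9328j - 0.2456k
q3 · q2 · q1 = -0.7757 - 0.2896i + 0.5604j - 0.0165k
-0.7757 - 0.2896i + 0.5604j - 0.0165k


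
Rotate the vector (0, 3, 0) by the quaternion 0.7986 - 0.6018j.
(0, 3, 0)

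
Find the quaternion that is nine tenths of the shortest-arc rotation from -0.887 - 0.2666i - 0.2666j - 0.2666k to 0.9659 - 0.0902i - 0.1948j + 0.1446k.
-0.9743 + 0.0538i + 0.1491j - 0.1601k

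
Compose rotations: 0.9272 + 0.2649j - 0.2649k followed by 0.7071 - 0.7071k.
0.4683 + 0.1873i + 0.1873j - 0.8429k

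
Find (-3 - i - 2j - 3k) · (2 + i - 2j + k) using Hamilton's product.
-6 - 13i - 5k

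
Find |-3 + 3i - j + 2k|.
√23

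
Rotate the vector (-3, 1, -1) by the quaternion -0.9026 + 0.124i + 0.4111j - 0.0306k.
(-1.184, 0.297, -3.084)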